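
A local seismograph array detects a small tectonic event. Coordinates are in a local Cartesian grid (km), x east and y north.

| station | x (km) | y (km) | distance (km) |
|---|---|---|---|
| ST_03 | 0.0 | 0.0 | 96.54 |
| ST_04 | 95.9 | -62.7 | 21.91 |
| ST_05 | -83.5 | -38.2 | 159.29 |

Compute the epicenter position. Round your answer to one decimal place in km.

74.0 km east, -62.0 km north

Circle about each station: x² + y² = 96.54²; (x − 95.9)² + (y + 62.7)² = 21.91²; (x + 83.5)² + (y + 38.2)² = 159.29².
Subtracting the ST_03 equation from the ST_04 and ST_05 equations removes the quadratic terms:
191.8 x − 125.4 y = 21968.02
-167.0 x − 76.4 y = -7621.84
Solving the 2×2 system: x ≈ 74.0, y ≈ -62.0 km.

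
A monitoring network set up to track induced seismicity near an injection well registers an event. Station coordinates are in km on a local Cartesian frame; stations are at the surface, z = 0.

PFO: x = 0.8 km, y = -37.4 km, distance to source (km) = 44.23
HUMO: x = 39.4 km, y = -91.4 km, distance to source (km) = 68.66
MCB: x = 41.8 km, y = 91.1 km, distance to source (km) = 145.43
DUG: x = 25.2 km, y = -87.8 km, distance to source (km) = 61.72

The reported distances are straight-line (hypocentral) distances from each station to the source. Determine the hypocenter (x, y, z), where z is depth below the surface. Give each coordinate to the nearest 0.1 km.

(11.8, -44.8, 42.2)

Each station gives a sphere (x−x_i)² + (y−y_i)² + z² = d_i² (stations at z=0).
Subtracting the PFO sphere from HUMO and MCB: z² cancels, leaving linear equations in x and y:
77.2 x − 108.0 y = 5749.02
82.0 x + 257.0 y = -10546.54
Solving: x ≈ 11.795, y ≈ -44.800 km (keep extra digits for the depth step; rounded: 11.8, -44.8).
Then from the PFO sphere: z² = 44.23² − (x − 0.8)² − (y + 37.4)² with x = 11.795, y = -44.800, so z ≈ 42.198 ≈ 42.2 km.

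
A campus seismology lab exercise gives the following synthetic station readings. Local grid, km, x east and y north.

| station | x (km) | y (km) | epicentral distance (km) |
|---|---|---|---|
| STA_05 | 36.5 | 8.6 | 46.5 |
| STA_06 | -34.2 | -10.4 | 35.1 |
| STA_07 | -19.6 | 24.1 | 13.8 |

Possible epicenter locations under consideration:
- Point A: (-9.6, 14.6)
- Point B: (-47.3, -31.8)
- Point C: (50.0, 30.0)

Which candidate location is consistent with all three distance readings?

Point A

For each candidate, compare |candidate − station| to the reported distance:
Point A: residuals STA_05 0.0, STA_06 0.0, STA_07 0.0 → max 0.0 km
Point B: residuals STA_05 46.5, STA_06 10.0, STA_07 48.6 → max 48.6 km
Point C: residuals STA_05 21.2, STA_06 58.3, STA_07 56.0 → max 58.3 km
Only Point A has all residuals ≈ 0.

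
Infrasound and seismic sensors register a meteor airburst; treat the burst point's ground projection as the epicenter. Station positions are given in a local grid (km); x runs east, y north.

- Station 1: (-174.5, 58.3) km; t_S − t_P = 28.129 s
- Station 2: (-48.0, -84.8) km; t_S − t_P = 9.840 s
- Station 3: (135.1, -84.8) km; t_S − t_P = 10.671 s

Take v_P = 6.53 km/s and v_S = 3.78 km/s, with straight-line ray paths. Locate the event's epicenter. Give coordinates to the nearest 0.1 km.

Distance from S−P lag: d = Δt · v_P v_S / (v_P − v_S) = Δt · (6.53·3.78)/(6.53−3.78) ≈ 8.9758·Δt.
So d_Station 1 = 252.48, d_Station 2 = 88.32, d_Station 3 = 95.78 km.
Circle about each station: (x + 174.5)² + (y − 58.3)² = 252.48²; (x + 48.0)² + (y + 84.8)² = 88.32²; (x − 135.1)² + (y + 84.8)² = 95.78².
Subtracting pairs of circle equations eliminates x²+y² and gives linear equations (the radical axes):
253.0 x − 286.2 y = 31591.63
619.2 x − 286.2 y = 46166.25
Solving the 2×2 system: x ≈ 39.8, y ≈ -75.2 km.
Check against Station 1 (with the unrounded x, y): √((x + 174.5)²+(y − 58.3)²) = 252.48 ≈ 252.48 km. ✓

x ≈ 39.8 km, y ≈ -75.2 km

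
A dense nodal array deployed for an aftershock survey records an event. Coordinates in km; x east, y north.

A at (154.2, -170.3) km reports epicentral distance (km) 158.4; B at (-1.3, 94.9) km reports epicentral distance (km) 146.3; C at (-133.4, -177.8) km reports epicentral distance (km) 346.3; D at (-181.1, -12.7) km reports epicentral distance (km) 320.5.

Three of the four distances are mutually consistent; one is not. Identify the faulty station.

Solve using three stations at a time. Using B, C, D (subtract circle equations pairwise → linear system) gives (x, y) ≈ (134.8, 41.2).
Distances from that point to each station vs reported:
  A: calculated 212.4 vs reported 158.4 → residual 54.0 km
  B: calculated 146.3 vs reported 146.3 → residual 0.0 km
  C: calculated 346.3 vs reported 346.3 → residual 0.0 km
  D: calculated 320.5 vs reported 320.5 → residual 0.0 km
B, C, D are mutually consistent (residuals ≈ 0); A is off by 54.0 km.

A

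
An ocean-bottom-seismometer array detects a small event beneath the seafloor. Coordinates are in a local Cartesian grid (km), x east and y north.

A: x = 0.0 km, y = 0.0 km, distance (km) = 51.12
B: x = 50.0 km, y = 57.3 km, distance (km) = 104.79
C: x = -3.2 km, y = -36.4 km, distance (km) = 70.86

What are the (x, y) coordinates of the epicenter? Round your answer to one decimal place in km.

Circle about each station: x² + y² = 51.12²; (x − 50.0)² + (y − 57.3)² = 104.79²; (x + 3.2)² + (y + 36.4)² = 70.86².
Subtracting pairs of circle equations eliminates x²+y² and gives linear equations (the radical axes):
100.0 x + 114.6 y = -2584.40
-6.4 x − 72.8 y = -1072.69
Solving the 2×2 system: x ≈ -47.5, y ≈ 18.9 km.
Check against A (with the unrounded x, y): √(x²+y²) = 51.14 ≈ 51.12 km. ✓

-47.5 km east, 18.9 km north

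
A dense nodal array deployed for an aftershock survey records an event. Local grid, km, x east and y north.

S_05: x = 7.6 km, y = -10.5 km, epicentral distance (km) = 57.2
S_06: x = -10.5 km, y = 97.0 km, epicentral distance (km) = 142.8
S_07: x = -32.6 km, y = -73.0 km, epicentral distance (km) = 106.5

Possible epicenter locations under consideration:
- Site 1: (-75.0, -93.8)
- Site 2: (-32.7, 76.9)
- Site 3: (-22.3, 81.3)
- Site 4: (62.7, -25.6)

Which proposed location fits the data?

Site 4

For each candidate, compare |candidate − station| to the reported distance:
Site 1: residuals S_05 60.1, S_06 58.6, S_07 59.3 → max 60.1 km
Site 2: residuals S_05 39.0, S_06 112.9, S_07 43.4 → max 112.9 km
Site 3: residuals S_05 39.3, S_06 123.2, S_07 48.1 → max 123.2 km
Site 4: residuals S_05 0.1, S_06 0.0, S_07 0.1 → max 0.1 km
Only Site 4 has all residuals ≈ 0.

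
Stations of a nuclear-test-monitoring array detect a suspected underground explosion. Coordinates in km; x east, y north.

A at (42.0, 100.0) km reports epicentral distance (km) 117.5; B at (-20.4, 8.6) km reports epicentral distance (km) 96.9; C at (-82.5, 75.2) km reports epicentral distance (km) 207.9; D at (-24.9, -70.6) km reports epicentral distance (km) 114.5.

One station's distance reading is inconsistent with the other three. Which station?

Solve using three stations at a time. Using A, B, D (subtract circle equations pairwise → linear system) gives (x, y) ≈ (74.0, -13.0).
Distances from that point to each station vs reported:
  A: calculated 117.4 vs reported 117.5 → residual 0.1 km
  B: calculated 96.8 vs reported 96.9 → residual 0.1 km
  C: calculated 179.6 vs reported 207.9 → residual 28.3 km
  D: calculated 114.4 vs reported 114.5 → residual 0.1 km
A, B, D are mutually consistent (residuals ≈ 0); C is off by 28.3 km.

C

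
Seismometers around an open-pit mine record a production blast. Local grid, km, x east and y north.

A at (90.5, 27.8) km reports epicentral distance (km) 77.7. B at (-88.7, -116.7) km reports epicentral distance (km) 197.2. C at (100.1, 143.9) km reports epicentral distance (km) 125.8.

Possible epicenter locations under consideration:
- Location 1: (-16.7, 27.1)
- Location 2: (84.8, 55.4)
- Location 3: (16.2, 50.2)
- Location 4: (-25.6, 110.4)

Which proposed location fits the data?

Location 3

For each candidate, compare |candidate − station| to the reported distance:
Location 1: residuals A 29.5, B 36.4, C 39.4 → max 39.4 km
Location 2: residuals A 49.5, B 47.2, C 36.0 → max 49.5 km
Location 3: residuals A 0.1, B 0.1, C 0.0 → max 0.1 km
Location 4: residuals A 64.8, B 38.5, C 4.3 → max 64.8 km
Only Location 3 has all residuals ≈ 0.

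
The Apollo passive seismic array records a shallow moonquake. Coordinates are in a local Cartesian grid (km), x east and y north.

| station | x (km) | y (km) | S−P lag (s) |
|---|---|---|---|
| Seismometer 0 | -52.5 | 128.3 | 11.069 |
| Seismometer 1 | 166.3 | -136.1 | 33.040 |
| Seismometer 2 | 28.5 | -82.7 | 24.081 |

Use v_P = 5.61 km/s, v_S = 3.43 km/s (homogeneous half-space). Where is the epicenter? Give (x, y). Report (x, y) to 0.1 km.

(45.2, 129.2)

Distance from S−P lag: d = Δt · v_P v_S / (v_P − v_S) = Δt · (5.61·3.43)/(5.61−3.43) ≈ 8.8267·Δt.
So d_Seismometer 0 = 97.70, d_Seismometer 1 = 291.64, d_Seismometer 2 = 212.56 km.
Circle about each station: (x + 52.5)² + (y − 128.3)² = 97.70²; (x − 166.3)² + (y + 136.1)² = 291.64²; (x − 28.5)² + (y + 82.7)² = 212.56².
Subtracting the Seismometer 0 equation from the Seismometer 1 and Seismometer 2 equations removes the quadratic terms:
437.6 x − 528.8 y = -48546.84
162.0 x − 422.0 y = -47202.06
Solving the 2×2 system: x ≈ 45.2, y ≈ 129.2 km.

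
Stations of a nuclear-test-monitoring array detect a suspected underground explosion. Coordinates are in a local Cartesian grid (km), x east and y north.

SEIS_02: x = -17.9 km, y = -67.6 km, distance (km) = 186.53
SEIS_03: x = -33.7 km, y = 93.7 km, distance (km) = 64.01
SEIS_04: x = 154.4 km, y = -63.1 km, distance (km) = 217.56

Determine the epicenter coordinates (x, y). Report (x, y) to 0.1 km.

(27.2, 113.4)

Circle about each station: (x + 17.9)² + (y + 67.6)² = 186.53²; (x + 33.7)² + (y − 93.7)² = 64.01²; (x − 154.4)² + (y + 63.1)² = 217.56².
Subtracting the SEIS_02 equation from the SEIS_03 and SEIS_04 equations removes the quadratic terms:
-31.6 x + 322.6 y = 35721.37
344.6 x + 9.0 y = 10391.89
Solving the 2×2 system: x ≈ 27.2, y ≈ 113.4 km.
Check against SEIS_02 (with the unrounded x, y): √((x + 17.9)²+(y + 67.6)²) = 186.53 ≈ 186.53 km. ✓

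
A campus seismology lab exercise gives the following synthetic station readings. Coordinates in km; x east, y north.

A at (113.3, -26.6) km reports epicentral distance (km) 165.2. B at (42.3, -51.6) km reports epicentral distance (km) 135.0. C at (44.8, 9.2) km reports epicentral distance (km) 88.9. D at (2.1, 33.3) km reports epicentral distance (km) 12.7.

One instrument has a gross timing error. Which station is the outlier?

D

Solve using three stations at a time. Using A, B, C (subtract circle equations pairwise → linear system) gives (x, y) ≈ (-23.2, 66.4).
Distances from that point to each station vs reported:
  A: calculated 165.2 vs reported 165.2 → residual 0.0 km
  B: calculated 135.0 vs reported 135.0 → residual 0.0 km
  C: calculated 88.9 vs reported 88.9 → residual 0.0 km
  D: calculated 41.7 vs reported 12.7 → residual 29.0 km
A, B, C are mutually consistent (residuals ≈ 0); D is off by 29.0 km.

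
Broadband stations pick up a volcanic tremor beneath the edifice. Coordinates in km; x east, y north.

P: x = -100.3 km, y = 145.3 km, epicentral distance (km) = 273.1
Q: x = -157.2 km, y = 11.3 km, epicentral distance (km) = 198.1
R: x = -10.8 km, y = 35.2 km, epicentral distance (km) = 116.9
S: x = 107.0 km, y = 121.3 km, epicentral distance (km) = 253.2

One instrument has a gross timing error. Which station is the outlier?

R

Solve using three stations at a time. Using P, Q, S (subtract circle equations pairwise → linear system) gives (x, y) ≈ (0.6, -108.5).
Distances from that point to each station vs reported:
  P: calculated 273.1 vs reported 273.1 → residual 0.0 km
  Q: calculated 198.1 vs reported 198.1 → residual 0.0 km
  R: calculated 144.2 vs reported 116.9 → residual 27.3 km
  S: calculated 253.2 vs reported 253.2 → residual 0.0 km
P, Q, S are mutually consistent (residuals ≈ 0); R is off by 27.3 km.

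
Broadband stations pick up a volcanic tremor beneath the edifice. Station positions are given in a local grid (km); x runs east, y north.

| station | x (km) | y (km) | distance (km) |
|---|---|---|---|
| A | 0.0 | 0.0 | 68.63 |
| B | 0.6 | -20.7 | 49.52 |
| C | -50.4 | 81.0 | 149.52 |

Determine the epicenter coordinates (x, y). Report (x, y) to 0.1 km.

Circle about each station: x² + y² = 68.63²; (x − 0.6)² + (y + 20.7)² = 49.52²; (x + 50.4)² + (y − 81.0)² = 149.52².
Subtracting the A equation from the B and C equations removes the quadratic terms:
1.2 x − 41.4 y = 2686.70
-100.8 x + 162.0 y = -8544.99
Solving the 2×2 system: x ≈ -20.5, y ≈ -65.5 km.

x ≈ -20.5 km, y ≈ -65.5 km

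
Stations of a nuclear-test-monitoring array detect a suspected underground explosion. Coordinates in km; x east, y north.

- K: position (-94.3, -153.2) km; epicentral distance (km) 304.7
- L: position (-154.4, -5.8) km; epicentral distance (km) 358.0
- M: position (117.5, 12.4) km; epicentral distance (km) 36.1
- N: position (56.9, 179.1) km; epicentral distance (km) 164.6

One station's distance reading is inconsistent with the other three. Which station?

L

Solve using three stations at a time. Using K, M, N (subtract circle equations pairwise → linear system) gives (x, y) ≈ (142.5, 38.5).
Distances from that point to each station vs reported:
  K: calculated 304.7 vs reported 304.7 → residual 0.0 km
  L: calculated 300.2 vs reported 358.0 → residual 57.8 km
  M: calculated 36.2 vs reported 36.1 → residual 0.1 km
  N: calculated 164.6 vs reported 164.6 → residual 0.0 km
K, M, N are mutually consistent (residuals ≈ 0); L is off by 57.8 km.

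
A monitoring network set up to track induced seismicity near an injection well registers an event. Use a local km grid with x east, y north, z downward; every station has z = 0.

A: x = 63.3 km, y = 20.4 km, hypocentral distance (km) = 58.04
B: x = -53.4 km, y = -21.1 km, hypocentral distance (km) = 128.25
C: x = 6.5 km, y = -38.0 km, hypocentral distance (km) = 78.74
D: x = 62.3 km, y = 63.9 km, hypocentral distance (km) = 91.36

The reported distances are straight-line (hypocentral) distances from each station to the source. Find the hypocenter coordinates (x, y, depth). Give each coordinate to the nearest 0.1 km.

Each station gives a sphere (x−x_i)² + (y−y_i)² + z² = d_i² (stations at z=0).
Subtracting the A sphere from B and C: z² cancels, leaving linear equations in x and y:
-233.4 x − 83.0 y = -14205.70
-113.6 x − 116.8 y = -5768.15
Solving: x ≈ 66.198, y ≈ -15.000 km (keep extra digits for the depth step; rounded: 66.2, -15.0).
Then from the A sphere: z² = 58.04² − (x − 63.3)² − (y − 20.4)² with x = 66.198, y = -15.000, so z ≈ 45.903 ≈ 45.9 km.
Check against D (with the unrounded solution): distance 91.36 ≈ 91.36 km. ✓

x ≈ 66.2 km, y ≈ -15.0 km, depth ≈ 45.9 km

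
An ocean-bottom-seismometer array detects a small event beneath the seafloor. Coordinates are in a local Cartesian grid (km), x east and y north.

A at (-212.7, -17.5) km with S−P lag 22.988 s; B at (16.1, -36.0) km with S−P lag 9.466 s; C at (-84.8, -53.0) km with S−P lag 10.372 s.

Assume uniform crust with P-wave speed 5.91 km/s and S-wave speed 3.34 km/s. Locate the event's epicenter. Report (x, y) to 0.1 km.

(-38.6, 11.9)

Distance from S−P lag: d = Δt · v_P v_S / (v_P − v_S) = Δt · (5.91·3.34)/(5.91−3.34) ≈ 7.6807·Δt.
So d_A = 176.56, d_B = 72.71, d_C = 79.66 km.
Circle about each station: (x + 212.7)² + (y + 17.5)² = 176.56²; (x − 16.1)² + (y + 36.0)² = 72.71²; (x + 84.8)² + (y + 53.0)² = 79.66².
Subtracting pairs of circle equations eliminates x²+y² and gives linear equations (the radical axes):
457.6 x − 37.0 y = -18105.64
255.8 x − 71.0 y = -10719.78
Solving the 2×2 system: x ≈ -38.6, y ≈ 11.9 km.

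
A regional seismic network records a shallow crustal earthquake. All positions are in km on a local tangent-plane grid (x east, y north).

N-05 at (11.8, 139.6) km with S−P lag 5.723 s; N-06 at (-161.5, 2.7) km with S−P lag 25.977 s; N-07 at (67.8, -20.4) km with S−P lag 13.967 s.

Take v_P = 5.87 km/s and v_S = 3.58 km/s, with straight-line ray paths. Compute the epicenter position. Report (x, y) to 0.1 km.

Distance from S−P lag: d = Δt · v_P v_S / (v_P − v_S) = Δt · (5.87·3.58)/(5.87−3.58) ≈ 9.1767·Δt.
So d_N-05 = 52.52, d_N-06 = 238.38, d_N-07 = 128.17 km.
Circle about each station: (x − 11.8)² + (y − 139.6)² = 52.52²; (x + 161.5)² + (y − 2.7)² = 238.38²; (x − 67.8)² + (y + 20.4)² = 128.17².
Subtracting pairs of circle equations eliminates x²+y² and gives linear equations (the radical axes):
-346.6 x − 273.8 y = -47604.53
112.0 x − 320.0 y = -28283.60
Solving the 2×2 system: x ≈ 52.9, y ≈ 106.9 km.
Check against N-05 (with the unrounded x, y): √((x − 11.8)²+(y − 139.6)²) = 52.52 ≈ 52.52 km. ✓

(52.9, 106.9)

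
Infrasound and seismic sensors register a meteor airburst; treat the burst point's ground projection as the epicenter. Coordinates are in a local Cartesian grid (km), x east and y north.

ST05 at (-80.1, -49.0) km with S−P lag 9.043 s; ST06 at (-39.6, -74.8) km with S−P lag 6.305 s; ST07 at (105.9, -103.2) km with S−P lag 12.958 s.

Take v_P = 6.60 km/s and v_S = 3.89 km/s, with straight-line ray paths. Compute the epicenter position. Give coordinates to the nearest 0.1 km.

(4.3, -34.3)

Distance from S−P lag: d = Δt · v_P v_S / (v_P − v_S) = Δt · (6.60·3.89)/(6.60−3.89) ≈ 9.4738·Δt.
So d_ST05 = 85.67, d_ST06 = 59.73, d_ST07 = 122.76 km.
Circle about each station: (x + 80.1)² + (y + 49.0)² = 85.67²; (x + 39.6)² + (y + 74.8)² = 59.73²; (x − 105.9)² + (y + 103.2)² = 122.76².
Subtracting the ST05 equation from the ST06 and ST07 equations removes the quadratic terms:
81.0 x − 51.6 y = 2117.87
372.0 x − 108.4 y = 5317.37
Solving the 2×2 system: x ≈ 4.3, y ≈ -34.3 km.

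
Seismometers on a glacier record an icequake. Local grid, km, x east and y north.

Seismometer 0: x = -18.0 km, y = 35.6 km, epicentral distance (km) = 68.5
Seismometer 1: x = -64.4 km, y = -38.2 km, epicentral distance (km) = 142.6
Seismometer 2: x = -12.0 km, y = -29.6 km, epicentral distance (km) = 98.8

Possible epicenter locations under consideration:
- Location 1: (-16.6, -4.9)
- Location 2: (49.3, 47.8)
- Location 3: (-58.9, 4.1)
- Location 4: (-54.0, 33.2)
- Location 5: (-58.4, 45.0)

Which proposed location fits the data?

For each candidate, compare |candidate − station| to the reported distance:
Location 1: residuals Seismometer 0 28.0, Seismometer 1 84.3, Seismometer 2 73.7 → max 84.3 km
Location 2: residuals Seismometer 0 0.1, Seismometer 1 0.0, Seismometer 2 0.1 → max 0.1 km
Location 3: residuals Seismometer 0 16.9, Seismometer 1 99.9, Seismometer 2 41.0 → max 99.9 km
Location 4: residuals Seismometer 0 32.4, Seismometer 1 70.4, Seismometer 2 23.2 → max 70.4 km
Location 5: residuals Seismometer 0 27.0, Seismometer 1 59.2, Seismometer 2 10.9 → max 59.2 km
Only Location 2 has all residuals ≈ 0.

Location 2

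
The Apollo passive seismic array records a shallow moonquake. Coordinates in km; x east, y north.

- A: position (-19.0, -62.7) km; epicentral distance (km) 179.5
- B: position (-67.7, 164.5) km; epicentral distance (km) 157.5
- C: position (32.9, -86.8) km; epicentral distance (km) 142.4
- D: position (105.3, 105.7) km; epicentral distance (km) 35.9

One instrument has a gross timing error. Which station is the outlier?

C

Solve using three stations at a time. Using A, B, D (subtract circle equations pairwise → linear system) gives (x, y) ≈ (72.1, 92.0).
Distances from that point to each station vs reported:
  A: calculated 179.5 vs reported 179.5 → residual 0.0 km
  B: calculated 157.5 vs reported 157.5 → residual 0.0 km
  C: calculated 183.0 vs reported 142.4 → residual 40.6 km
  D: calculated 35.9 vs reported 35.9 → residual 0.0 km
A, B, D are mutually consistent (residuals ≈ 0); C is off by 40.6 km.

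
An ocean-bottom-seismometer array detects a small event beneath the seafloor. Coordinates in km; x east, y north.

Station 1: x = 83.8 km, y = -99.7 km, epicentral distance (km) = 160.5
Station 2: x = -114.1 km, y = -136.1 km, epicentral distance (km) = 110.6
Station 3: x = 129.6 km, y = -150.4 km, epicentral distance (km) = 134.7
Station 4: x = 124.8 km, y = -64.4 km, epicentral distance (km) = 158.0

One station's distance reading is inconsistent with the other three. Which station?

Solve using three stations at a time. Using Station 2, Station 3, Station 4 (subtract circle equations pairwise → linear system) gives (x, y) ≈ (-5.0, -154.4).
Distances from that point to each station vs reported:
  Station 1: calculated 104.3 vs reported 160.5 → residual 56.2 km
  Station 2: calculated 110.6 vs reported 110.6 → residual 0.0 km
  Station 3: calculated 134.7 vs reported 134.7 → residual 0.0 km
  Station 4: calculated 158.0 vs reported 158.0 → residual 0.0 km
Station 2, Station 3, Station 4 are mutually consistent (residuals ≈ 0); Station 1 is off by 56.2 km.

Station 1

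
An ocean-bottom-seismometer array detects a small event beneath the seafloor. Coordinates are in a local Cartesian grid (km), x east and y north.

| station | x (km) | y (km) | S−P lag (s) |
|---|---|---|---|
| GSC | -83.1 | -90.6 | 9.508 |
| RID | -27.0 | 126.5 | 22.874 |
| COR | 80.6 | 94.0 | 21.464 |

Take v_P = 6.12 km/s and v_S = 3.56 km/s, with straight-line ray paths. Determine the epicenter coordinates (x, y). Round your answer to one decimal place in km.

Distance from S−P lag: d = Δt · v_P v_S / (v_P − v_S) = Δt · (6.12·3.56)/(6.12−3.56) ≈ 8.5106·Δt.
So d_GSC = 80.92, d_RID = 194.67, d_COR = 182.67 km.
Circle about each station: (x + 83.1)² + (y + 90.6)² = 80.92²; (x + 27.0)² + (y − 126.5)² = 194.67²; (x − 80.6)² + (y − 94.0)² = 182.67².
Subtracting the GSC equation from the RID and COR equations removes the quadratic terms:
112.2 x + 434.2 y = -29731.08
327.4 x + 369.2 y = -26601.89
Solving the 2×2 system: x ≈ -5.7, y ≈ -67.0 km.

-5.7 km east, -67.0 km north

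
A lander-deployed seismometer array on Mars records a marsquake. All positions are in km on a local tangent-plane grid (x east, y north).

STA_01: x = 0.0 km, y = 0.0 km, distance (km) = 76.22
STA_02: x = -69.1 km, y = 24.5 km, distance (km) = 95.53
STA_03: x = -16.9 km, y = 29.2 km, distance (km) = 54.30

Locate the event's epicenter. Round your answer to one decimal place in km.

x ≈ 11.8 km, y ≈ 75.3 km

Circle about each station: x² + y² = 76.22²; (x + 69.1)² + (y − 24.5)² = 95.53²; (x + 16.9)² + (y − 29.2)² = 54.30².
Subtracting the STA_01 equation from the STA_02 and STA_03 equations removes the quadratic terms:
-138.2 x + 49.0 y = 2058.57
-33.8 x + 58.4 y = 3999.25
Solving the 2×2 system: x ≈ 11.8, y ≈ 75.3 km.
Check against STA_01 (with the unrounded x, y): √(x²+y²) = 76.23 ≈ 76.22 km. ✓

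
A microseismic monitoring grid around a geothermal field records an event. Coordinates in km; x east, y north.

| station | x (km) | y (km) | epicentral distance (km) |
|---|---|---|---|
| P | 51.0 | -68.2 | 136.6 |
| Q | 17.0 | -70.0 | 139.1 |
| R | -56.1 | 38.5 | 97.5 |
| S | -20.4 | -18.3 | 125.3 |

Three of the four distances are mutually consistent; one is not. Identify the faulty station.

S

Solve using three stations at a time. Using P, Q, R (subtract circle equations pairwise → linear system) gives (x, y) ≈ (36.9, 67.6).
Distances from that point to each station vs reported:
  P: calculated 136.6 vs reported 136.6 → residual 0.0 km
  Q: calculated 139.1 vs reported 139.1 → residual 0.0 km
  R: calculated 97.5 vs reported 97.5 → residual 0.0 km
  S: calculated 103.3 vs reported 125.3 → residual 22.0 km
P, Q, R are mutually consistent (residuals ≈ 0); S is off by 22.0 km.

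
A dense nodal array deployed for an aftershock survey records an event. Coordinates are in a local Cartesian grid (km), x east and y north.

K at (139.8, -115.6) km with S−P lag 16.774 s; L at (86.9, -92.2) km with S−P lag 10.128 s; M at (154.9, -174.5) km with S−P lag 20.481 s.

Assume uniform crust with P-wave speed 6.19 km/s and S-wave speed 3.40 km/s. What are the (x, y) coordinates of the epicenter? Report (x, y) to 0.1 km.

Distance from S−P lag: d = Δt · v_P v_S / (v_P − v_S) = Δt · (6.19·3.40)/(6.19−3.40) ≈ 7.5434·Δt.
So d_K = 126.53, d_L = 76.40, d_M = 154.50 km.
Circle about each station: (x − 139.8)² + (y + 115.6)² = 126.53²; (x − 86.9)² + (y + 92.2)² = 76.40²; (x − 154.9)² + (y + 174.5)² = 154.50².
Subtracting the K equation from the L and M equations removes the quadratic terms:
-105.8 x + 46.8 y = -6682.07
30.2 x − 117.8 y = 13676.45
Solving the 2×2 system: x ≈ 13.3, y ≈ -112.7 km.

x ≈ 13.3 km, y ≈ -112.7 km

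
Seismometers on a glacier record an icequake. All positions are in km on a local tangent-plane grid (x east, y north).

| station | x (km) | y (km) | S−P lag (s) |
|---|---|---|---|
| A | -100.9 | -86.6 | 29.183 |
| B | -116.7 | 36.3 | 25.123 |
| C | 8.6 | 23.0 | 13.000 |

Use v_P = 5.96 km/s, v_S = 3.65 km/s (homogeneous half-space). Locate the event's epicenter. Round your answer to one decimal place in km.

x ≈ 115.2 km, y ≈ 83.2 km

Distance from S−P lag: d = Δt · v_P v_S / (v_P − v_S) = Δt · (5.96·3.65)/(5.96−3.65) ≈ 9.4173·Δt.
So d_A = 274.83, d_B = 236.59, d_C = 122.43 km.
Circle about each station: (x + 100.9)² + (y + 86.6)² = 274.83²; (x + 116.7)² + (y − 36.3)² = 236.59²; (x − 8.6)² + (y − 23.0)² = 122.43².
Subtracting the A equation from the B and C equations removes the quadratic terms:
-31.6 x + 245.8 y = 16812.91
219.0 x + 219.2 y = 43465.01
Solving the 2×2 system: x ≈ 115.2, y ≈ 83.2 km.
Check against A (with the unrounded x, y): √((x + 100.9)²+(y + 86.6)²) = 274.82 ≈ 274.83 km. ✓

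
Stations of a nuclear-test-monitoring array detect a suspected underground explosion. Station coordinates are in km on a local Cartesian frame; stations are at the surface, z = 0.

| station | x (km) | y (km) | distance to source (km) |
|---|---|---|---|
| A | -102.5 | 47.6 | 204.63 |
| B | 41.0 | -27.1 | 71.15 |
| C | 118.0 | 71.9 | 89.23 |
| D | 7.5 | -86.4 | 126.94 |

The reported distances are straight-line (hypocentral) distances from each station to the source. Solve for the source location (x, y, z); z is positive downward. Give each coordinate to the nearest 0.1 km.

Each station gives a sphere (x−x_i)² + (y−y_i)² + z² = d_i² (stations at z=0).
Subtracting the A sphere from B and C: z² cancels, leaving linear equations in x and y:
287.0 x − 149.4 y = 26454.51
441.0 x + 48.6 y = 40233.04
Solving: x ≈ 91.396, y ≈ -1.498 km (keep extra digits for the depth step; rounded: 91.4, -1.5).
Then from the A sphere: z² = 204.63² − (x + 102.5)² − (y − 47.6)² with x = 91.396, y = -1.498, so z ≈ 43.211 ≈ 43.2 km.

(91.4, -1.5, 43.2)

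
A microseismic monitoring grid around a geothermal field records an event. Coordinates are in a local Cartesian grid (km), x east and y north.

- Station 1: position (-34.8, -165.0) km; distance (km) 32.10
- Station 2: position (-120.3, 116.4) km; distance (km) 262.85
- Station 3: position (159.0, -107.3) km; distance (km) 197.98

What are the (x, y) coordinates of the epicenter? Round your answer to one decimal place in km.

(-37.3, -133.0)

Circle about each station: (x + 34.8)² + (y + 165.0)² = 32.10²; (x + 120.3)² + (y − 116.4)² = 262.85²; (x − 159.0)² + (y + 107.3)² = 197.98².
Subtracting pairs of circle equations eliminates x²+y² and gives linear equations (the radical axes):
-171.0 x + 562.8 y = -68474.70
387.6 x + 115.4 y = -29807.42
Solving the 2×2 system: x ≈ -37.3, y ≈ -133.0 km.
Check against Station 1 (with the unrounded x, y): √((x + 34.8)²+(y + 165.0)²) = 32.10 ≈ 32.10 km. ✓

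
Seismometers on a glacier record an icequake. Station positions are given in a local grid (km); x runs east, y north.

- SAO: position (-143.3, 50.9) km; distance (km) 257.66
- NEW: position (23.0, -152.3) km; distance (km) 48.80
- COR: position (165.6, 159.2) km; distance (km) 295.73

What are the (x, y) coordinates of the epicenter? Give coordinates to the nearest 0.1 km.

(54.1, -114.7)

Circle about each station: (x + 143.3)² + (y − 50.9)² = 257.66²; (x − 23.0)² + (y + 152.3)² = 48.80²; (x − 165.6)² + (y − 159.2)² = 295.73².
Subtracting pairs of circle equations eliminates x²+y² and gives linear equations (the radical axes):
332.6 x − 406.4 y = 64605.83
617.8 x + 216.6 y = 8574.74
Solving the 2×2 system: x ≈ 54.1, y ≈ -114.7 km.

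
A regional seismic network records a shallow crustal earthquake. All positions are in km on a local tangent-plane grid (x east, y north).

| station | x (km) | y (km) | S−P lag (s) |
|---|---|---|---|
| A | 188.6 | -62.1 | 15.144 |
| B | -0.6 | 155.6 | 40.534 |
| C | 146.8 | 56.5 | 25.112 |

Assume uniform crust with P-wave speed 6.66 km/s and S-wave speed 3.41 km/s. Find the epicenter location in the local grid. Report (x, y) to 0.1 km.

Distance from S−P lag: d = Δt · v_P v_S / (v_P − v_S) = Δt · (6.66·3.41)/(6.66−3.41) ≈ 6.9879·Δt.
So d_A = 105.82, d_B = 283.25, d_C = 175.48 km.
Circle about each station: (x − 188.6)² + (y + 62.1)² = 105.82²; (x + 0.6)² + (y − 155.6)² = 283.25²; (x − 146.8)² + (y − 56.5)² = 175.48².
Subtracting pairs of circle equations eliminates x²+y² and gives linear equations (the radical axes):
-378.4 x + 435.4 y = -84247.34
-83.6 x + 237.2 y = -34279.24
Solving the 2×2 system: x ≈ 94.8, y ≈ -111.1 km.

x ≈ 94.8 km, y ≈ -111.1 km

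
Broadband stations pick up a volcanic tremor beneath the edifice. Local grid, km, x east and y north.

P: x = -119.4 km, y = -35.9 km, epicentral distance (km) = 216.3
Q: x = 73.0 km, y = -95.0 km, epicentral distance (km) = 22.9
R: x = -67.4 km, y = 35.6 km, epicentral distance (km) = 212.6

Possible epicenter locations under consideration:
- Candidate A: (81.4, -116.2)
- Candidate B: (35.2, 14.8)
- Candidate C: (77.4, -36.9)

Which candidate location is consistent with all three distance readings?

For each candidate, compare |candidate − station| to the reported distance:
Candidate A: residuals P 0.0, Q 0.1, R 0.0 → max 0.1 km
Candidate B: residuals P 53.6, Q 93.2, R 107.9 → max 107.9 km
Candidate C: residuals P 19.5, Q 35.4, R 50.7 → max 50.7 km
Only Candidate A has all residuals ≈ 0.

Candidate A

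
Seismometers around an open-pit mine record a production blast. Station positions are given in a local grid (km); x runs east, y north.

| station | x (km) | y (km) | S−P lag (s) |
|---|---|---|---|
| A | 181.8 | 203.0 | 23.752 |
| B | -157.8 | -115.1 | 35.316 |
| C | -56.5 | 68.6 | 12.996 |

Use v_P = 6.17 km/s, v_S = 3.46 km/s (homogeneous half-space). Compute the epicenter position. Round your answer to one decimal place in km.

(45.7, 74.6)

Distance from S−P lag: d = Δt · v_P v_S / (v_P − v_S) = Δt · (6.17·3.46)/(6.17−3.46) ≈ 7.8776·Δt.
So d_A = 187.11, d_B = 278.20, d_C = 102.38 km.
Circle about each station: (x − 181.8)² + (y − 203.0)² = 187.11²; (x + 157.8)² + (y + 115.1)² = 278.20²; (x + 56.5)² + (y − 68.6)² = 102.38².
Subtracting pairs of circle equations eliminates x²+y² and gives linear equations (the radical axes):
-679.2 x − 636.2 y = -78496.48
-476.6 x − 268.8 y = -41833.54
Solving the 2×2 system: x ≈ 45.7, y ≈ 74.6 km.
Check against A (with the unrounded x, y): √((x − 181.8)²+(y − 203.0)²) = 187.11 ≈ 187.11 km. ✓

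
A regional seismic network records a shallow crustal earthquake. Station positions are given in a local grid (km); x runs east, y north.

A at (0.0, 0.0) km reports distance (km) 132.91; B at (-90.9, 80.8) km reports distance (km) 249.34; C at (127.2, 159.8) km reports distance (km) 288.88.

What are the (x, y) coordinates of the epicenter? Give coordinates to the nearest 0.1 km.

56.5 km east, -120.3 km north

Circle about each station: x² + y² = 132.91²; (x + 90.9)² + (y − 80.8)² = 249.34²; (x − 127.2)² + (y − 159.8)² = 288.88².
Subtracting the A equation from the B and C equations removes the quadratic terms:
-181.8 x + 161.6 y = -29713.92
254.4 x + 319.6 y = -24070.71
Solving the 2×2 system: x ≈ 56.5, y ≈ -120.3 km.
Check against A (with the unrounded x, y): √(x²+y²) = 132.91 ≈ 132.91 km. ✓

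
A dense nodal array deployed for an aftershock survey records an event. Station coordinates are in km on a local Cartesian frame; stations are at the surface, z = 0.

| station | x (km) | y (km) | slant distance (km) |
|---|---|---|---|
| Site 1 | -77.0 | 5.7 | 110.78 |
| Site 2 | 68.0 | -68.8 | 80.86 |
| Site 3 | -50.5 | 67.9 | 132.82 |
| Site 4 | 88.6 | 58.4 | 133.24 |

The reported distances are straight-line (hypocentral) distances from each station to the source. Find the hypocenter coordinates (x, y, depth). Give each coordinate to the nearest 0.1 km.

(11.7, -38.5, 49.5)

Each station gives a sphere (x−x_i)² + (y−y_i)² + z² = d_i² (stations at z=0).
Subtracting the Site 1 sphere from Site 2 and Site 3: z² cancels, leaving linear equations in x and y:
290.0 x − 149.0 y = 9129.82
53.0 x + 124.4 y = -4169.77
Solving: x ≈ 11.699, y ≈ -38.504 km (keep extra digits for the depth step; rounded: 11.7, -38.5).
Then from the Site 1 sphere: z² = 110.78² − (x + 77.0)² − (y − 5.7)² with x = 11.699, y = -38.504, so z ≈ 49.505 ≈ 49.5 km.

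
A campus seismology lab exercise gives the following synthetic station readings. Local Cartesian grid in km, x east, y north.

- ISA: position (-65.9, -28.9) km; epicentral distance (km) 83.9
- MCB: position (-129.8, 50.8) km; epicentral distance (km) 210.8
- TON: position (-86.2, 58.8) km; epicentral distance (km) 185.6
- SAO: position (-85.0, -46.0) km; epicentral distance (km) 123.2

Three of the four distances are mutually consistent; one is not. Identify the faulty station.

ISA

Solve using three stations at a time. Using MCB, TON, SAO (subtract circle equations pairwise → linear system) gives (x, y) ≈ (32.1, -84.2).
Distances from that point to each station vs reported:
  ISA: calculated 112.5 vs reported 83.9 → residual 28.6 km
  MCB: calculated 210.8 vs reported 210.8 → residual 0.0 km
  TON: calculated 185.6 vs reported 185.6 → residual 0.0 km
  SAO: calculated 123.1 vs reported 123.2 → residual 0.1 km
MCB, TON, SAO are mutually consistent (residuals ≈ 0); ISA is off by 28.6 km.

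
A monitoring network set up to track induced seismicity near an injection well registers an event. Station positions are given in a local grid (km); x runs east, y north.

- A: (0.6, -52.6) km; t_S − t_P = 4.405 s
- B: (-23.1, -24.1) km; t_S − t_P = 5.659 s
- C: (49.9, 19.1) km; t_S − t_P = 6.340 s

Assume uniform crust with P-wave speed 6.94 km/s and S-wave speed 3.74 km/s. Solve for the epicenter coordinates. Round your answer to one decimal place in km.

(22.8, -24.6)

Distance from S−P lag: d = Δt · v_P v_S / (v_P − v_S) = Δt · (6.94·3.74)/(6.94−3.74) ≈ 8.1111·Δt.
So d_A = 35.73, d_B = 45.90, d_C = 51.42 km.
Circle about each station: (x − 0.6)² + (y + 52.6)² = 35.73²; (x + 23.1)² + (y + 24.1)² = 45.90²; (x − 49.9)² + (y − 19.1)² = 51.42².
Subtracting pairs of circle equations eliminates x²+y² and gives linear equations (the radical axes):
-47.4 x + 57.0 y = -2482.88
98.6 x + 143.4 y = -1279.68
Solving the 2×2 system: x ≈ 22.8, y ≈ -24.6 km.
Check against A (with the unrounded x, y): √((x − 0.6)²+(y + 52.6)²) = 35.73 ≈ 35.73 km. ✓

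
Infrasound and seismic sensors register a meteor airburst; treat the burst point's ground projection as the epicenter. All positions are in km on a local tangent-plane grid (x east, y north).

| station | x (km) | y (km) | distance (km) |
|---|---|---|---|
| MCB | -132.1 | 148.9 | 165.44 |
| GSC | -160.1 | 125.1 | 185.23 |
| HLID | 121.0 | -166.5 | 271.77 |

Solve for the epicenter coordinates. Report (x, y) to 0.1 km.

21.0 km east, 86.2 km north

Circle about each station: (x + 132.1)² + (y − 148.9)² = 165.44²; (x + 160.1)² + (y − 125.1)² = 185.23²; (x − 121.0)² + (y + 166.5)² = 271.77².
Subtracting the MCB equation from the GSC and HLID equations removes the quadratic terms:
-56.0 x − 47.6 y = -5279.36
506.2 x − 630.8 y = -43746.91
Solving the 2×2 system: x ≈ 21.0, y ≈ 86.2 km.
Check against MCB (with the unrounded x, y): √((x + 132.1)²+(y − 148.9)²) = 165.44 ≈ 165.44 km. ✓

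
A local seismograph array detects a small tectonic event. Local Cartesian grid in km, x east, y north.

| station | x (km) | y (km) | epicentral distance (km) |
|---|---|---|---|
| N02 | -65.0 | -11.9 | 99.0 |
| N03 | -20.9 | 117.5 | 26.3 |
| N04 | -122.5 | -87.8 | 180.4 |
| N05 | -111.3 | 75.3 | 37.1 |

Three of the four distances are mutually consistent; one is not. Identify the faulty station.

N03

Solve using three stations at a time. Using N02, N04, N05 (subtract circle equations pairwise → linear system) gives (x, y) ≈ (-75.9, 86.5).
Distances from that point to each station vs reported:
  N02: calculated 99.0 vs reported 99.0 → residual 0.0 km
  N03: calculated 63.2 vs reported 26.3 → residual 36.9 km
  N04: calculated 180.4 vs reported 180.4 → residual 0.0 km
  N05: calculated 37.1 vs reported 37.1 → residual 0.0 km
N02, N04, N05 are mutually consistent (residuals ≈ 0); N03 is off by 36.9 km.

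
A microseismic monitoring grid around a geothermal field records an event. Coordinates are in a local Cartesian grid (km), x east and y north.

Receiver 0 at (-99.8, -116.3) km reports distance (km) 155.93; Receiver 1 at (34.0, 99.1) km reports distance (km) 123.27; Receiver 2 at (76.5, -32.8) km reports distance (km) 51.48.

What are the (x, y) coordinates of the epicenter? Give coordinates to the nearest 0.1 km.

Circle about each station: (x + 99.8)² + (y + 116.3)² = 155.93²; (x − 34.0)² + (y − 99.1)² = 123.27²; (x − 76.5)² + (y + 32.8)² = 51.48².
Subtracting the Receiver 0 equation from the Receiver 1 and Receiver 2 equations removes the quadratic terms:
267.6 x + 430.8 y = -3390.25
352.6 x + 167.0 y = 5106.33
Solving the 2×2 system: x ≈ 25.8, y ≈ -23.9 km.
Check against Receiver 0 (with the unrounded x, y): √((x + 99.8)²+(y + 116.3)²) = 155.93 ≈ 155.93 km. ✓

(25.8, -23.9)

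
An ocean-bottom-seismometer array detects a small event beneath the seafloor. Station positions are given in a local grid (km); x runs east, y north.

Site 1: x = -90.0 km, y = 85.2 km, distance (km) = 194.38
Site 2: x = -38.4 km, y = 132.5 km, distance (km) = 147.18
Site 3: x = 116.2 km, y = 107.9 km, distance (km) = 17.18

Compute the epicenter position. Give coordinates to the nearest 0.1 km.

(104.1, 95.7)

Circle about each station: (x + 90.0)² + (y − 85.2)² = 194.38²; (x + 38.4)² + (y − 132.5)² = 147.18²; (x − 116.2)² + (y − 107.9)² = 17.18².
Subtracting the Site 1 equation from the Site 2 and Site 3 equations removes the quadratic terms:
103.2 x + 94.6 y = 19793.40
412.4 x + 45.4 y = 47274.24
Solving the 2×2 system: x ≈ 104.1, y ≈ 95.7 km.
Check against Site 1 (with the unrounded x, y): √((x + 90.0)²+(y − 85.2)²) = 194.38 ≈ 194.38 km. ✓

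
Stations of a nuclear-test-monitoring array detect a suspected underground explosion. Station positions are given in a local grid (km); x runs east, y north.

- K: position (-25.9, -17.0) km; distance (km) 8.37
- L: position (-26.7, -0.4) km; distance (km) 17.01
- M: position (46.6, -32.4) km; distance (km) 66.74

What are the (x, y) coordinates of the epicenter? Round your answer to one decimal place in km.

Circle about each station: (x + 25.9)² + (y + 17.0)² = 8.37²; (x + 26.7)² + (y + 0.4)² = 17.01²; (x − 46.6)² + (y + 32.4)² = 66.74².
Subtracting the K equation from the L and M equations removes the quadratic terms:
-1.6 x + 33.2 y = -466.04
145.0 x − 30.8 y = -2122.66
Solving the 2×2 system: x ≈ -17.8, y ≈ -14.9 km.

-17.8 km east, -14.9 km north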